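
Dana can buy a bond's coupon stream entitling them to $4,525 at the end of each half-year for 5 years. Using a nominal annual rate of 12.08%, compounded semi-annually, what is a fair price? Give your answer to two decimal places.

With 2 periods per year: i = 0.0604, n = 10.
PV = PMT · [1 − (1+i)^(−n)] / i = 4525 · 7.346159 = 33,241.3697

$33,241.37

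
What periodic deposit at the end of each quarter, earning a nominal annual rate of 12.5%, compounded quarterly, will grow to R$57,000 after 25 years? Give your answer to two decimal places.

i = 0.125/4 = 0.03125 per quarter; n = 25·4 = 100.
PMT = 57000 / ( [(1+0.03125)^100 − 1] / 0.03125 ) = 57000 / 662.298352 = 86.0639

R$86.06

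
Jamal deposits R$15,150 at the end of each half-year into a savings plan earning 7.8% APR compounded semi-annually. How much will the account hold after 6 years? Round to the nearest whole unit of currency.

R$226,340

i = 0.078/2 = 0.039 per half-year; n = 6·2 = 12.
FV = 15150 × [(1+0.039)^12 − 1] / 0.039 = 15150 × 14.939901 = 226,339.5058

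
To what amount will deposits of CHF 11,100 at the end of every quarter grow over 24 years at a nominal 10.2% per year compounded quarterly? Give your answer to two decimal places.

CHF 4,446,805.20

With 4 periods per year: i = 0.0255, n = 96.
FV = 11100 × [(1+0.0255)^96 − 1] / 0.0255 = 11100 × 400.613081 = 4,446,805.1983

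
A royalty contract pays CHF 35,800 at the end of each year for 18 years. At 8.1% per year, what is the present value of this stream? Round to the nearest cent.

CHF 333,198.70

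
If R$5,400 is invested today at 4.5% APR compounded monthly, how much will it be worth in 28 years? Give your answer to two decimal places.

R$18,992.47

Periodic rate i = 0.045/12 = 0.00375; n = 28 × 12 = 336 periods.
FV = PV·(1+i)^n = 5,400 × 3.517123 = 18,992.4654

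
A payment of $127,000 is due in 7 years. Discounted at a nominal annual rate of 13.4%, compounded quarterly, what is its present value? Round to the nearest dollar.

Periodic rate i = 0.134/4 = 0.0335; n = 7 × 4 = 28 periods.
PV = 127,000 / (1 + 0.0335)^28 = 127,000 / 2.515901 = 50,478.9432

$50,479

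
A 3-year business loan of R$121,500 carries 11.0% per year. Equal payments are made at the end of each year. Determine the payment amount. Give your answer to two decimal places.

Annuity-PV factor = 2.443715; PMT = 121500 / 2.443715 = 49,719.3880

R$49,719.39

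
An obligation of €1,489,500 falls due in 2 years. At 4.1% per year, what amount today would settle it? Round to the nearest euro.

PV = 1,489,500 / (1 + 0.041)^2 = 1,489,500 / 1.083681 = 1,374,481.9739

€1,374,482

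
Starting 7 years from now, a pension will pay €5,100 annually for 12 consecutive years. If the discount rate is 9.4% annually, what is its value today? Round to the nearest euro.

Value one period before first payment (t=6): 5100 × [1 − (1+0.094)^(−12)] / 0.094 = 5100 × 7.018667 = 35,795.2018
PV₀ = 35,795.2018 / (1+0.094)^6 = 35,795.2018 / 1.714368 = 20,879.5379

€20,880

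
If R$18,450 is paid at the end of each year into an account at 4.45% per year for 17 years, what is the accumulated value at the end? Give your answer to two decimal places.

FV = 18450 × [(1+0.0445)^17 − 1] / 0.0445 = 18450 × 24.634883 = 454,513.5966

R$454,513.60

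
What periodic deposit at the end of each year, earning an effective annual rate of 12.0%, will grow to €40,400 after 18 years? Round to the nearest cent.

PMT = 40400 / ( [(1+0.12)^18 − 1] / 0.12 ) = 40400 / 55.749715 = 724.6674

€724.67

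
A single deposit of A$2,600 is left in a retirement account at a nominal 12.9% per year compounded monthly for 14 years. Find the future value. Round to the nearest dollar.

A$15,672

With 12 periods per year: i = 0.01075, n = 168.
FV = PV·(1+i)^n = 2,600 × 6.027677 = 15,671.9612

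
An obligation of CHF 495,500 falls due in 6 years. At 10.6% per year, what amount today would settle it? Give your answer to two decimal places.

PV = 495,500 / (1 + 0.106)^6 = 495,500 / 1.830336 = 270,715.3596

CHF 270,715.36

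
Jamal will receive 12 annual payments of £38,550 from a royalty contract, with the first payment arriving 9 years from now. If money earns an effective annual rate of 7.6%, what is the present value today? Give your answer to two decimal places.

£165,090.94

Value one period before first payment (t=8): 38550 × [1 − (1+0.076)^(−12)] / 0.076 = 38550 × 7.694795 = 296,634.3363
Discount back 8 years: 296,634.3363 × (1+0.076)^(−8) = 296,634.3363 × 0.556547 = 165,090.9436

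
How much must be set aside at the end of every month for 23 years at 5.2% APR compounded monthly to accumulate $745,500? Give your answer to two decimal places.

Periodic rate i = 0.052/12 = 0.00433333; n = 23 × 12 = 276 periods.
FV-annuity factor = 530.383731; PMT = 745500 / 530.383731 = 1,405.5861

$1,405.59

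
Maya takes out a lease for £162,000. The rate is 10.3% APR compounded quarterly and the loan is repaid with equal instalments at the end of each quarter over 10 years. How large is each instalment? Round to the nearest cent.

£6,535.25

With 4 periods per year: i = 0.02575, n = 40.
PMT = 162000 / ( [1 − (1+0.02575)^(−40)] / 0.02575 ) = 162000 / 24.788658 = 6,535.2469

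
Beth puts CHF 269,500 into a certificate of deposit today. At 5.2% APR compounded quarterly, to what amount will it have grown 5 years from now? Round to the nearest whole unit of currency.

CHF 348,938

Periodic rate i = 0.052/4 = 0.013; n = 5 × 4 = 20 periods.
FV = PV·(1+i)^n = 269,500 × 1.294759 = 348,937.5253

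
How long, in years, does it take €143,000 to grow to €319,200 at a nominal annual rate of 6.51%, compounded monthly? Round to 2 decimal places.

Periodic rate i = 0.0651/12 = 0.005425.
n = ln(319200/143000) / ln(1+0.005425) = ln(2.23217) / 0.005410 = 148.4146 months
= 148.4146/12 years

12.37 years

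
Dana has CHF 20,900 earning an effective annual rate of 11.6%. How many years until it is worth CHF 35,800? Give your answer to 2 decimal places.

n = ln(35800/20900) / ln(1+0.116) = ln(1.71292) / 0.109751 = 4.9038 years

4.90 years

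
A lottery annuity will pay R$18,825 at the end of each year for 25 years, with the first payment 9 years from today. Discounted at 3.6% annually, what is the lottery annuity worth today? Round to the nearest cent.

R$231,288.00

PV at t=8 (ordinary 25-year annuity): 18825 × a(25|0.036) = 18825 × 16.304075 = 306,924.2026
PV₀ = 306,924.2026 / (1+0.036)^8 = 306,924.2026 / 1.327022 = 231,287.9959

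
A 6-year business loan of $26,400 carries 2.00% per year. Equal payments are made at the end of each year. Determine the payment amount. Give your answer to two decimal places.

$4,713.08

Annuity-PV factor = 5.601431; PMT = 26400 / 5.601431 = 4,713.0814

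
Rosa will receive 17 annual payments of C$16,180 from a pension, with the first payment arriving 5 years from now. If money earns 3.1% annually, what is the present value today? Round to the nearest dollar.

C$187,030

PV at t=4 (ordinary 17-year annuity): 16180 × a(17|0.031) = 16180 × 13.060727 = 211,322.5658
PV₀ = 211,322.5658 / (1+0.031)^4 = 211,322.5658 / 1.129886 = 187,029.9742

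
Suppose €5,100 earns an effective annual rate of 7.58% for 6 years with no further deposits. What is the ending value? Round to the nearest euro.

FV = PV·(1+i)^n = 5,100 × 1.550205 = 7,906.0474

€7,906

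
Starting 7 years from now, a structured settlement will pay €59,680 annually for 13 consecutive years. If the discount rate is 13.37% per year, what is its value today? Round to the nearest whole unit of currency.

€169,100

Value one period before first payment (t=6): 59680 × [1 − (1+0.1337)^(−13)] / 0.1337 = 59680 × 6.015932 = 359,030.8038
Discount back 6 years: 359,030.8038 × (1+0.1337)^(−6) = 359,030.8038 × 0.470989 = 169,099.6978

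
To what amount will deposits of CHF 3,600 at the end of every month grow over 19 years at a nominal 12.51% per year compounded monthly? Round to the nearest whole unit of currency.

With 12 periods per year: i = 0.010425, n = 228.
Accumulation factor s(228|0.010425) = 924.675097; FV = 3600 × 924.675097 = 3,328,830.3487

CHF 3,328,830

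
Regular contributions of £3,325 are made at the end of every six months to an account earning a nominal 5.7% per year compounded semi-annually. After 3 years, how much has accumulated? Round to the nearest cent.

£21,426.62

i = 0.057/2 = 0.0285 per half-year; n = 3·2 = 6.
FV = PMT · [(1+i)^n − 1] / i = 3325 · 6.444096 = 21,426.6199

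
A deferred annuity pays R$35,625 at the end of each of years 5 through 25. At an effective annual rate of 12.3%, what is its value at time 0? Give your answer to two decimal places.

R$166,173.58

Value one period before first payment (t=4): 35625 × [1 − (1+0.123)^(−21)] / 0.123 = 35625 × 7.418671 = 264,290.1627
PV₀ = 264,290.1627 / (1+0.123)^4 = 264,290.1627 / 1.590446 = 166,173.5788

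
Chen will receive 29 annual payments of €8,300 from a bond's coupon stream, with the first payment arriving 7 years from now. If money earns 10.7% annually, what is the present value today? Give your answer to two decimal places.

Value one period before first payment (t=6): 8300 × [1 − (1+0.107)^(−29)] / 0.107 = 8300 × 8.855637 = 73,501.7903
PV₀ = 73,501.7903 / (1+0.107)^6 = 73,501.7903 / 1.840288 = 39,940.3800

€39,940.38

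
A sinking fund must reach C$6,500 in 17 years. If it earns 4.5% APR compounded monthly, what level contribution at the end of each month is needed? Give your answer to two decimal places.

Periodic rate i = 0.045/12 = 0.00375; n = 17 × 12 = 204 periods.
FV-annuity factor = 305.579145; PMT = 6500 / 305.579145 = 21.2711

C$21.27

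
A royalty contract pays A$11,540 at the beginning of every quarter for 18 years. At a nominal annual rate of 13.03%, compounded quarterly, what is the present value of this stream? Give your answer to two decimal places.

Periodic rate i = 0.1303/4 = 0.032575; n = 18 × 4 = 72 periods.
PV = 11540 × [1 − (1+0.032575)^(−72)] / 0.032575 × (1+i) = 11540 × 28.545696 = 329,417.3353
(annuity-due: payments at period start, so ×(1+i).)

A$329,417.34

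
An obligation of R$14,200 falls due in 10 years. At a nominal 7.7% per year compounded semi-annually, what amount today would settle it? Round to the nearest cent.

R$6,670.50

Periodic rate i = 0.077/2 = 0.0385; n = 10 × 2 = 20 periods.
Discount factor = (1+0.0385)^(−20) = 0.469753; PV = 14,200 × 0.469753 = 6,670.4991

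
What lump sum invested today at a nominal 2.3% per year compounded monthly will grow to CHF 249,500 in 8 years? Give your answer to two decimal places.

CHF 207,604.54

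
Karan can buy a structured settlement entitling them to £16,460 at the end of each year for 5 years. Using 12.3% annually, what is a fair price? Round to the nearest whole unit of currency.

£58,896

PV = PMT · [1 − (1+i)^(−n)] / i = 16460 · 3.578146 = 58,896.2786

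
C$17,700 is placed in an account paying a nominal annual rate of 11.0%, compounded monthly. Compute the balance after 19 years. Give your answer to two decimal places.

Periodic rate i = 0.11/12 = 0.00916667; n = 19 × 12 = 228 periods.
FV = 17,700 × (1 + 0.00916667)^228 = 141,746.9765

C$141,746.98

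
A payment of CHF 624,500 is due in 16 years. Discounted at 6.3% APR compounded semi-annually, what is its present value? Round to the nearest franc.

CHF 231,482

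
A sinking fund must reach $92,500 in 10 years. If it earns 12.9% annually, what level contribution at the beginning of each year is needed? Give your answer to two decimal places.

$4,469.63

FV-annuity factor × (1+i) = 20.695238; PMT = 92500 / 20.695238 = 4,469.6273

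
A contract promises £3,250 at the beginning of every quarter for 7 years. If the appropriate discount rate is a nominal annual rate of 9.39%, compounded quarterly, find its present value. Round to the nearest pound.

i = 0.0939/4 = 0.023475 per quarter; n = 7·4 = 28.
PV = PMT · [1 − (1+i)^(−n)] / i × (1+i) = 3250 · 20.831344 = 67,701.8688
(Beginning-of-period payments → annuity-due factor ×(1+i).)

£67,702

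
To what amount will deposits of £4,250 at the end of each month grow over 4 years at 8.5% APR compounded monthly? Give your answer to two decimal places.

Periodic rate i = 0.085/12 = 0.00708333; n = 4 × 12 = 48 periods.
FV = 4250 × [(1+0.00708333)^48 − 1] / 0.00708333 = 4250 × 56.931495 = 241,958.8530

£241,958.85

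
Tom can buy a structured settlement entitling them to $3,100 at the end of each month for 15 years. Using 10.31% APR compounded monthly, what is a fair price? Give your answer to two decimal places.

With 12 periods per year: i = 0.00859167, n = 180.
PV = PMT · [1 − (1+i)^(−n)] / i = 3100 · 91.437001 = 283,454.7046

$283,454.70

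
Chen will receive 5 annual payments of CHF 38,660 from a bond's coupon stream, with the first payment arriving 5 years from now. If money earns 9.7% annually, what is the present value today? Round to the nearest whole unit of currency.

Value one period before first payment (t=4): 38660 × [1 − (1+0.097)^(−5)] / 0.097 = 38660 × 3.820019 = 147,681.9367
Discount back 4 years: 147,681.9367 × (1+0.097)^(−4) = 147,681.9367 × 0.690516 = 101,976.6800

CHF 101,977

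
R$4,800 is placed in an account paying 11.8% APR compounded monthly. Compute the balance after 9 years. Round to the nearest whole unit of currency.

R$13,810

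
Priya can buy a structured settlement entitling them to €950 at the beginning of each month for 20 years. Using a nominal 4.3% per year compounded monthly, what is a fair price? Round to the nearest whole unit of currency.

€153,304

i = 0.043/12 = 0.00358333 per month; n = 20·12 = 240.
PV = 950 × [1 − (1+0.00358333)^(−240)] / 0.00358333 × (1+i) = 950 × 161.372545 = 153,303.9175
Payments are at the start of each period, so multiply by (1+i).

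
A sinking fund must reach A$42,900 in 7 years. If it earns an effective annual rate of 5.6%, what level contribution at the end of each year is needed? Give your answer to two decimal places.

PMT = 42900 / ( [(1+0.056)^7 − 1] / 0.056 ) = 42900 / 8.292117 = 5,173.5884

A$5,173.59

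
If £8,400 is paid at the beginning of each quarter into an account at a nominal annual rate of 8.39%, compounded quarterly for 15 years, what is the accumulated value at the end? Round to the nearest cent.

£1,011,811.85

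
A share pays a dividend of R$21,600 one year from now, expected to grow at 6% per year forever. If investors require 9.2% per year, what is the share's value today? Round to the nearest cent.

R$675,000.00

PV = PMT / (i − g) = 21600 / (0.092 − 0.06) = 21600 / 0.032000 = 675,000.0000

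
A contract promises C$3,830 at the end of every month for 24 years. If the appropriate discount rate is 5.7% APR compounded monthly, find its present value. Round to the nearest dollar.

i = 0.057/12 = 0.00475 per month; n = 24·12 = 288.
PV = PMT · [1 − (1+i)^(−n)] / i = 3830 · 156.749125 = 600,349.1498

C$600,349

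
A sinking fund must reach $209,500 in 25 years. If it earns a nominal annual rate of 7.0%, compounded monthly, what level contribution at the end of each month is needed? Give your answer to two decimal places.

$258.62

Periodic rate i = 0.07/12 = 0.00583333; n = 25 × 12 = 300 periods.
PMT = 209500 / ( [(1+0.00583333)^300 − 1] / 0.00583333 ) = 209500 / 810.071693 = 258.6191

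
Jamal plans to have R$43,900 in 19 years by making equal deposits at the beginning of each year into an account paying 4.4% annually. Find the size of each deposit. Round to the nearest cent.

PMT = 43900 / ( [(1+0.044)^19 − 1] / 0.044 × (1+i) ) = 43900 / 30.044864 = 1,461.1482

R$1,461.15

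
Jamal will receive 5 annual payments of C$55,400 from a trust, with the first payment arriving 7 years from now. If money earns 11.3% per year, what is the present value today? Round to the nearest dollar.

Value one period before first payment (t=6): 55400 × [1 − (1+0.113)^(−5)] / 0.113 = 55400 × 3.668174 = 203,216.8428
PV₀ = 203,216.8428 / (1+0.113)^6 = 203,216.8428 / 1.900951 = 106,902.7097

C$106,903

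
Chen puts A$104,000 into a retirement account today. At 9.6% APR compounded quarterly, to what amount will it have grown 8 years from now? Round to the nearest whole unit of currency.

i = 0.096/4 = 0.024 per quarter; n = 8·4 = 32.
FV = PV·(1+i)^n = 104,000 × 2.135987 = 222,142.6517

A$222,143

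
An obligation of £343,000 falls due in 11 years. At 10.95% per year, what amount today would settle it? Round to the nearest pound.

£109,369

PV = 343,000 / (1 + 0.1095)^11 = 343,000 / 3.136176 = 109,368.8757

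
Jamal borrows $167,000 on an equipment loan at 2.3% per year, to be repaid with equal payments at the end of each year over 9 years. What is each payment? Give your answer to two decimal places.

PMT = 167000 / ( [1 − (1+0.023)^(−9)] / 0.023 ) = 167000 / 8.046604 = 20,754.0968

$20,754.10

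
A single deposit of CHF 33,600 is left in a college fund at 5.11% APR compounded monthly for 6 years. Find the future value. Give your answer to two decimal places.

CHF 45,625.88

With 12 periods per year: i = 0.00425833, n = 72.
33,600 × (1+0.00425833)^72 = 33,600 × 1.357913 = 45,625.8806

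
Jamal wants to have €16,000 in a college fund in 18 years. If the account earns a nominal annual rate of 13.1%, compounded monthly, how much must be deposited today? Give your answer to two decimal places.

With 12 periods per year: i = 0.0109167, n = 216.
PV = FV·(1+i)^(−n) = 16,000 × 0.095826 = 1,533.2146

€1,533.21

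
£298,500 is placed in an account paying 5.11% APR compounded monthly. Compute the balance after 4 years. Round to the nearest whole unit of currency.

i = 0.0511/12 = 0.00425833 per month; n = 4·12 = 48.
FV = 298,500 × (1 + 0.00425833)^48 = 366,037.5643

£366,038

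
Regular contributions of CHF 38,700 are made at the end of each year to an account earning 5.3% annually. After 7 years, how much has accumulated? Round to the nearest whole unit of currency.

CHF 317,986

FV = PMT · [(1+i)^n − 1] / i = 38700 · 8.216694 = 317,986.0711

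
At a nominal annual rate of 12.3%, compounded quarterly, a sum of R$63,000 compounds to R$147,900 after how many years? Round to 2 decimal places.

Periodic rate i = 0.123/4 = 0.03075.
(1+i)^n = 147900/63000 = 2.34762, so n = ln 2.34762 / ln 1.03075 = 28.1774 quarters
= 28.1774/4 years

7.04 years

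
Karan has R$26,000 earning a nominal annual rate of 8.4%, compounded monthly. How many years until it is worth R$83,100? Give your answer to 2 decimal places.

13.88 years

Periodic rate i = 0.084/12 = 0.007.
(1+i)^n = 83100/26000 = 3.19615, so n = ln 3.19615 / ln 1.007 = 166.5729 months
= 166.5729/12 years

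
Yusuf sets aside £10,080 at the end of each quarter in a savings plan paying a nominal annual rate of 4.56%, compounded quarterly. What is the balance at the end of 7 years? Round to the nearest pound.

£330,292

i = 0.0456/4 = 0.0114 per quarter; n = 7·4 = 28.
FV = PMT · [(1+i)^n − 1] / i = 10080 · 32.767019 = 330,291.5485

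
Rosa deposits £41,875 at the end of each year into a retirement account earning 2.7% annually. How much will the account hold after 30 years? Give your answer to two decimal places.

£1,898,162.78

Accumulation factor s(30|0.027) = 45.329260; FV = 41875 × 45.329260 = 1,898,162.7786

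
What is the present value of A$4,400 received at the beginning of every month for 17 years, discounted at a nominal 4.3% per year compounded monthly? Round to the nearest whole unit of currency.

A$638,265

Periodic rate i = 0.043/12 = 0.00358333; n = 17 × 12 = 204 periods.
PV = 4400 × [1 − (1+0.00358333)^(−204)] / 0.00358333 × (1+i) = 4400 × 145.060243 = 638,265.0679
Payments are at the start of each period, so multiply by (1+i).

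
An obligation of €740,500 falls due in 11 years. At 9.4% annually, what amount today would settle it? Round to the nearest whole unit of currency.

€275,635

PV = FV·(1+i)^(−n) = 740,500 × 0.372228 = 275,635.1001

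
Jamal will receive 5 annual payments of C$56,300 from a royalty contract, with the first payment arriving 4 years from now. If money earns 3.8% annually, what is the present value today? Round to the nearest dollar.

PV at t=3 (ordinary 5-year annuity): 56300 × a(5|0.038) = 56300 × 4.476946 = 252,052.0591
Discount back 3 years: 252,052.0591 × (1+0.038)^(−3) = 252,052.0591 × 0.894145 = 225,371.0817

C$225,371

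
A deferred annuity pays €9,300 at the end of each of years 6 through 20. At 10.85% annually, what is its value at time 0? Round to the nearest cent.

PV at t=5 (ordinary 15-year annuity): 9300 × a(15|0.1085) = 9300 × 7.250810 = 67,432.5364
PV₀ = 67,432.5364 / (1+0.1085)^5 = 67,432.5364 / 1.673703 = 40,289.4194

€40,289.42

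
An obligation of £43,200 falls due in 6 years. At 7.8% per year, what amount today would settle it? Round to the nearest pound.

£27,528

Discount factor = (1+0.078)^(−6) = 0.637217; PV = 43,200 × 0.637217 = 27,527.7796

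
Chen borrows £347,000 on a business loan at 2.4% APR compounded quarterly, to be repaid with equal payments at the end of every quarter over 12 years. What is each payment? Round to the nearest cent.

With 4 periods per year: i = 0.006, n = 48.
PMT = 347000 / ( [1 − (1+0.006)^(−48)] / 0.006 ) = 347000 / 41.598819 = 8,341.5829

£8,341.58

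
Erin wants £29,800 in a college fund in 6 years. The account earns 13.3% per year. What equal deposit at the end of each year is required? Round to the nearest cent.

£3,553.55

PMT = 29800 / ( [(1+0.133)^6 − 1] / 0.133 ) = 29800 / 8.385989 = 3,553.5465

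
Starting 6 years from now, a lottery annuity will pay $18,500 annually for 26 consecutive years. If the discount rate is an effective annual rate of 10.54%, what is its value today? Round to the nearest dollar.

$98,493

Value one period before first payment (t=5): 18500 × [1 − (1+0.1054)^(−26)] / 0.1054 = 18500 × 8.786770 = 162,555.2504
PV₀ = 162,555.2504 / (1+0.1054)^5 = 162,555.2504 / 1.650431 = 98,492.6222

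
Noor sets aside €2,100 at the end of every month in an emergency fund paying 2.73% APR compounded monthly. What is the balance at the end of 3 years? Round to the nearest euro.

Periodic rate i = 0.0273/12 = 0.002275; n = 3 × 12 = 36 periods.
Accumulation factor s(36|0.002275) = 37.470908; FV = 2100 × 37.470908 = 78,688.9063

€78,689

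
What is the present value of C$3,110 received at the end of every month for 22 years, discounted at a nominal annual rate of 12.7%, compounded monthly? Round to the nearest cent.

C$275,615.31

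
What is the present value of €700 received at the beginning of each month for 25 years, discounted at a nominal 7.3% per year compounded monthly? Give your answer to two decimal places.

€97,001.10

i = 0.073/12 = 0.00608333 per month; n = 25·12 = 300.
Annuity factor a(300|0.00608333) × (1+i) = 138.572997; PV = 700 × 138.572997 = 97,001.0977
Payments are at the start of each period, so multiply by (1+i).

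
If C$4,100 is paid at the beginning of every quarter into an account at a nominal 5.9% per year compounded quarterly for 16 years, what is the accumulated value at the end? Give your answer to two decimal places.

C$437,930.98

Periodic rate i = 0.059/4 = 0.01475; n = 16 × 4 = 64 periods.
Accumulation factor s(64|0.01475) × (1+i) = 106.812434; FV = 4100 × 106.812434 = 437,930.9793
(annuity-due: payments at period start, so ×(1+i).)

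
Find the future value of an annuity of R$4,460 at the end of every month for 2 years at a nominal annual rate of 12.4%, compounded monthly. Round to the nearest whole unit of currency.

R$120,778

i = 0.124/12 = 0.0103333 per month; n = 2·12 = 24.
FV = PMT · [(1+i)^n − 1] / i = 4460 · 27.080344 = 120,778.3322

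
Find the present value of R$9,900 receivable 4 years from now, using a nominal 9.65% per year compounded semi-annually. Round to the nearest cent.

Periodic rate i = 0.0965/2 = 0.04825; n = 4 × 2 = 8 periods.
PV = FV·(1+i)^(−n) = 9,900 × 0.685932 = 6,790.7263

R$6,790.73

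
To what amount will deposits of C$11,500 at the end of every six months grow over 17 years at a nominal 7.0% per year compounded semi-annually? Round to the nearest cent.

With 2 periods per year: i = 0.035, n = 34.
FV = PMT · [(1+i)^n − 1] / i = 11500 · 63.453152 = 729,711.2527

C$729,711.25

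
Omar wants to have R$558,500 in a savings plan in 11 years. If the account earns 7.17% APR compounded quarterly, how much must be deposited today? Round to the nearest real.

i = 0.0717/4 = 0.017925 per quarter; n = 11·4 = 44.
Discount factor = (1+0.017925)^(−44) = 0.457621; PV = 558,500 × 0.457621 = 255,581.1548

R$255,581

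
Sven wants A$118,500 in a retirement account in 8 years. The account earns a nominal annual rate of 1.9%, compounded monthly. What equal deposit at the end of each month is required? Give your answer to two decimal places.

i = 0.019/12 = 0.00158333 per month; n = 8·12 = 96.
PMT = 118500 / ( [(1+0.00158333)^96 − 1] / 0.00158333 ) = 118500 / 103.591772 = 1,143.9132

A$1,143.91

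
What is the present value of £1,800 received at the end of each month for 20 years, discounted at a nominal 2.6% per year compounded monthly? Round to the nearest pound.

i = 0.026/12 = 0.00216667 per month; n = 20·12 = 240.
Annuity factor a(240|0.00216667) = 186.989967; PV = 1800 × 186.989967 = 336,581.9399

£336,582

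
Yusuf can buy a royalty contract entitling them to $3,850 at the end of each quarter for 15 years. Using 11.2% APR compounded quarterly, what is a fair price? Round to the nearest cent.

$111,274.98

Periodic rate i = 0.112/4 = 0.028; n = 15 × 4 = 60 periods.
PV = 3850 × [1 − (1+0.028)^(−60)] / 0.028 = 3850 × 28.902592 = 111,274.9806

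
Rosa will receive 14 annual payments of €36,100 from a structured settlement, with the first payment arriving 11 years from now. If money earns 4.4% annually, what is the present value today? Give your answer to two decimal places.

€241,490.05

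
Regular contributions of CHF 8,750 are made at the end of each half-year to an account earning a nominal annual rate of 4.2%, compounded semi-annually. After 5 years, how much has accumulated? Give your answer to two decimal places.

CHF 96,249.25

Periodic rate i = 0.042/2 = 0.021; n = 5 × 2 = 10 periods.
FV = 8750 × [(1+0.021)^10 − 1] / 0.021 = 8750 × 10.999915 = 96,249.2535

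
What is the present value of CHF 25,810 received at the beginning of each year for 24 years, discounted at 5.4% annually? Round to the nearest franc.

CHF 361,192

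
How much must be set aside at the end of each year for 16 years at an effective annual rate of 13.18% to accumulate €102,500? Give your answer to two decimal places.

€2,161.65

FV-annuity factor = 47.417424; PMT = 102500 / 47.417424 = 2,161.6526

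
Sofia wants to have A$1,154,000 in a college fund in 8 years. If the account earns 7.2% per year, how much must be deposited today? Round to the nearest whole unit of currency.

PV = FV·(1+i)^(−n) = 1,154,000 × 0.573379 = 661,679.2659

A$661,679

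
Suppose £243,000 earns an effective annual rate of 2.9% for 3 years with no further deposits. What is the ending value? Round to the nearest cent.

243,000 × (1+0.029)^3 = 243,000 × 1.089547 = 264,760.0155

£264,760.02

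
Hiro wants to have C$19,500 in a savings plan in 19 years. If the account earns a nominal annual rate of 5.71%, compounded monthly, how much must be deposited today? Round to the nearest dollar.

Periodic rate i = 0.0571/12 = 0.00475833; n = 19 × 12 = 228 periods.
PV = 19,500 / (1 + 0.00475833)^228 = 19,500 / 2.951540 = 6,606.7210

C$6,607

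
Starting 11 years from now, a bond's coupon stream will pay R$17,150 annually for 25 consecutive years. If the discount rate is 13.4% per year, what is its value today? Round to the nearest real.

PV at t=10 (ordinary 25-year annuity): 17150 × a(25|0.134) = 17150 × 7.140899 = 122,466.4232
Discount back 10 years: 122,466.4232 × (1+0.134)^(−10) = 122,466.4232 × 0.284361 = 34,824.6282

R$34,825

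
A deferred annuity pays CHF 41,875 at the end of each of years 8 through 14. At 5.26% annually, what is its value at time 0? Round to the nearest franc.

CHF 167,662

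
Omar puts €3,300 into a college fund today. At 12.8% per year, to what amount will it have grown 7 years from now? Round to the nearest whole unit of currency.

€7,668

3,300 × (1+0.128)^7 = 3,300 × 2.323612 = 7,667.9211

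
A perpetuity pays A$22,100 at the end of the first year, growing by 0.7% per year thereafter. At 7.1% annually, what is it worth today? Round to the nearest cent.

PV = D₁/(r − g) = 22100/(0.071 − 0.007) = 345,312.5000

A$345,312.50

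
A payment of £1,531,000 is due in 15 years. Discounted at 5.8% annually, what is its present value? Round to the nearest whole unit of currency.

PV = FV·(1+i)^(−n) = 1,531,000 × 0.429255 = 657,188.8329

£657,189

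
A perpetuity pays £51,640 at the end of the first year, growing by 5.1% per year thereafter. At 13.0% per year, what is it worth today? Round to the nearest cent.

PV = PMT / (i − g) = 51640 / (0.13 − 0.051) = 51640 / 0.079000 = 653,670.8861

£653,670.89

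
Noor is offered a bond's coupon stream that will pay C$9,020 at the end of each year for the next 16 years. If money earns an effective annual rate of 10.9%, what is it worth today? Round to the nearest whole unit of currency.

C$66,944

PV = PMT · [1 − (1+i)^(−n)] / i = 9020 · 7.421769 = 66,944.3528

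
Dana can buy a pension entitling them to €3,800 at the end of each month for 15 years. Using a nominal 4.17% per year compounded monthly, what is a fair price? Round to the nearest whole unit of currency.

Periodic rate i = 0.0417/12 = 0.003475; n = 15 × 12 = 180 periods.
Annuity factor a(180|0.003475) = 133.647692; PV = 3800 × 133.647692 = 507,861.2294

€507,861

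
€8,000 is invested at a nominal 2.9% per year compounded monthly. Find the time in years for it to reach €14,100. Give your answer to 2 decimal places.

19.57 years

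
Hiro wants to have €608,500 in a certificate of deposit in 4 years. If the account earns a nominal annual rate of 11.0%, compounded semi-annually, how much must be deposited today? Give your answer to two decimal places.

Periodic rate i = 0.11/2 = 0.055; n = 4 × 2 = 8 periods.
PV = FV·(1+i)^(−n) = 608,500 × 0.651599 = 396,497.9128

€396,497.91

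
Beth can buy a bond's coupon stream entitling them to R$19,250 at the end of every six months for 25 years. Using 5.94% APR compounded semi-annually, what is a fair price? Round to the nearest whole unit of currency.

R$498,132

Periodic rate i = 0.0594/2 = 0.0297; n = 25 × 2 = 50 periods.
Annuity factor a(50|0.0297) = 25.876976; PV = 19250 × 25.876976 = 498,131.7799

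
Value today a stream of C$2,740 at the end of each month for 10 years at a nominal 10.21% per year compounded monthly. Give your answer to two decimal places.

C$205,526.17

i = 0.1021/12 = 0.00850833 per month; n = 10·12 = 120.
PV = 2740 × [1 − (1+0.00850833)^(−120)] / 0.00850833 = 2740 × 75.009549 = 205,526.1651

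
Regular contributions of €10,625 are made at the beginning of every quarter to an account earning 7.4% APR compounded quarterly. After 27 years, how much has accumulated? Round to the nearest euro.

With 4 periods per year: i = 0.0185, n = 108.
FV = PMT · [(1+i)^n − 1] / i × (1+i) = 10625 · 343.585974 = 3,650,600.9788
(annuity-due: payments at period start, so ×(1+i).)

€3,650,601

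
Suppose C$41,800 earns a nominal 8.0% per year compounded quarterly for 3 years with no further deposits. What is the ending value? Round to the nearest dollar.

i = 0.08/4 = 0.02 per quarter; n = 3·4 = 12.
FV = 41,800 × (1 + 0.02)^12 = 53,012.5070

C$53,013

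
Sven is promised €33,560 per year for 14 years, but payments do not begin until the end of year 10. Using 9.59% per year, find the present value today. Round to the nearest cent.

Value one period before first payment (t=9): 33560 × [1 − (1+0.0959)^(−14)] / 0.0959 = 33560 × 7.534262 = 252,849.8437
Discount back 9 years: 252,849.8437 × (1+0.0959)^(−9) = 252,849.8437 × 0.438593 = 110,898.1617

€110,898.16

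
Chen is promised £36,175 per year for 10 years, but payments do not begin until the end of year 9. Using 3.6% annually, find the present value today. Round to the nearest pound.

Value one period before first payment (t=8): 36175 × [1 − (1+0.036)^(−10)] / 0.036 = 36175 × 8.274844 = 299,342.4833
Discount back 8 years: 299,342.4833 × (1+0.036)^(−8) = 299,342.4833 × 0.753567 = 225,574.6613

£225,575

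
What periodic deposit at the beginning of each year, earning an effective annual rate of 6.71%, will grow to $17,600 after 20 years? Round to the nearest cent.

$415.23

FV-annuity factor × (1+i) = 42.385655; PMT = 17600 / 42.385655 = 415.2348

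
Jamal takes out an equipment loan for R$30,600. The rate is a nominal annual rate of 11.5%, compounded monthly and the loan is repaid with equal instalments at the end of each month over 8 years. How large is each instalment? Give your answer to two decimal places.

Periodic rate i = 0.115/12 = 0.00958333; n = 8 × 12 = 96 periods.
PMT = 30600 / ( [1 − (1+0.00958333)^(−96)] / 0.00958333 ) = 30600 / 62.580675 = 488.9688

R$488.97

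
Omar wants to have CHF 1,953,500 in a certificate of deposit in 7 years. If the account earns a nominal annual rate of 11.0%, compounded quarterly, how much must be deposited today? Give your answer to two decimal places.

i = 0.11/4 = 0.0275 per quarter; n = 7·4 = 28.
Discount factor = (1+0.0275)^(−28) = 0.467852; PV = 1,953,500 × 0.467852 = 913,949.4171

CHF 913,949.42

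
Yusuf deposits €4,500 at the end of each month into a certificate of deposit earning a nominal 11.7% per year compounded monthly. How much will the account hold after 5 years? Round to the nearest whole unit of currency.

i = 0.117/12 = 0.00975 per month; n = 5·12 = 60.
FV = PMT · [(1+i)^n − 1] / i = 4500 · 81.016628 = 364,574.8279

€364,575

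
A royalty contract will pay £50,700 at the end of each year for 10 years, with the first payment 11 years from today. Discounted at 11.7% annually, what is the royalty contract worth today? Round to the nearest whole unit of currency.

£95,917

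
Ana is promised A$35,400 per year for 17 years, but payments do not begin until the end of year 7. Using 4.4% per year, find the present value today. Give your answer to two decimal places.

PV at t=6 (ordinary 17-year annuity): 35400 × a(17|0.044) = 35400 × 11.796802 = 417,606.8080
PV₀ = 417,606.8080 / (1+0.044)^6 = 417,606.8080 / 1.294801 = 322,525.8869

A$322,525.89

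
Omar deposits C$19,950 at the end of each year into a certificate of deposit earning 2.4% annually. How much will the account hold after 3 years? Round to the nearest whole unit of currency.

Accumulation factor s(3|0.024) = 3.072576; FV = 19950 × 3.072576 = 61,297.8912

C$61,298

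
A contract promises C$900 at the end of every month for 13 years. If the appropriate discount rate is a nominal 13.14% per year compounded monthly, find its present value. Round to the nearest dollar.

With 12 periods per year: i = 0.01095, n = 156.
PV = PMT · [1 − (1+i)^(−n)] / i = 900 · 74.622668 = 67,160.4013

C$67,160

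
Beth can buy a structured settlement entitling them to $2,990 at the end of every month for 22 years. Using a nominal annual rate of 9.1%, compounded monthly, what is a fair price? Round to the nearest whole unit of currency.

$340,628

Periodic rate i = 0.091/12 = 0.00758333; n = 22 × 12 = 264 periods.
Annuity factor a(264|0.00758333) = 113.922348; PV = 2990 × 113.922348 = 340,627.8219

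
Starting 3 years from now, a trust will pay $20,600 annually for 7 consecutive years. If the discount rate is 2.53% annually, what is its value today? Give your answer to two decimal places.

PV at t=2 (ordinary 7-year annuity): 20600 × a(7|0.0253) = 20600 × 6.342147 = 130,648.2262
Discount back 2 years: 130,648.2262 × (1+0.0253)^(−2) = 130,648.2262 × 0.951257 = 124,280.1026

$124,280.10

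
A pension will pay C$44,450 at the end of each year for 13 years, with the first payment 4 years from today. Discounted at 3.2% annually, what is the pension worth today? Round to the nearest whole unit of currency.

Value one period before first payment (t=3): 44450 × [1 − (1+0.032)^(−13)] / 0.032 = 44450 × 10.500198 = 466,733.8011
Discount back 3 years: 466,733.8011 × (1+0.032)^(−3) = 466,733.8011 × 0.909831 = 424,649.0551

C$424,649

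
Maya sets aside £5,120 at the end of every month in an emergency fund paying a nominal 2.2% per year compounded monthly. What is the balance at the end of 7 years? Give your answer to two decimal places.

£464,504.36

Periodic rate i = 0.022/12 = 0.00183333; n = 7 × 12 = 84 periods.
FV = PMT · [(1+i)^n − 1] / i = 5120 · 90.723507 = 464,504.3565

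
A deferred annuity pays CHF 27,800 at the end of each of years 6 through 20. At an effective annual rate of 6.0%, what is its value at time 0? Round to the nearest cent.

PV at t=5 (ordinary 15-year annuity): 27800 × a(15|0.06) = 27800 × 9.712249 = 270,000.5219
PV₀ = 270,000.5219 / (1+0.06)^5 = 270,000.5219 / 1.338226 = 201,760.0966

CHF 201,760.10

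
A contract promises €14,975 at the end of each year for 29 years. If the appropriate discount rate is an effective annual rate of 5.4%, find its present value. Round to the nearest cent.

PV = 14975 × [1 − (1+0.054)^(−29)] / 0.054 = 14975 × 14.489229 = 216,976.1972

€216,976.20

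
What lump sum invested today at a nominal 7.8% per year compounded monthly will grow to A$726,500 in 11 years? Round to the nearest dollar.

i = 0.078/12 = 0.0065 per month; n = 11·12 = 132.
Discount factor = (1+0.0065)^(−132) = 0.425188; PV = 726,500 × 0.425188 = 308,899.1839

A$308,899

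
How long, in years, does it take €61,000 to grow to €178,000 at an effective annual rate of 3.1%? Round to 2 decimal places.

n = ln(178000/61000) / ln(1+0.031) = ln(2.91803) / 0.030529 = 35.0782 years

35.08 years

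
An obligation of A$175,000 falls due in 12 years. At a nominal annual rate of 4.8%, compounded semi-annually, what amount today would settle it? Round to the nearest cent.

i = 0.048/2 = 0.024 per half-year; n = 12·2 = 24.
PV = 175,000 / (1 + 0.024)^24 = 175,000 / 1.766847 = 99,046.4899

A$99,046.49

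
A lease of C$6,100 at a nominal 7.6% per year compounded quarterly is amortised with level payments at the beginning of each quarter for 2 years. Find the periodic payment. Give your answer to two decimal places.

i = 0.076/4 = 0.019 per quarter; n = 2·4 = 8.
PMT = 6100 / ( [1 − (1+0.019)^(−8)] / 0.019 × (1+i) ) = 6100 / 7.496942 = 813.6651

C$813.67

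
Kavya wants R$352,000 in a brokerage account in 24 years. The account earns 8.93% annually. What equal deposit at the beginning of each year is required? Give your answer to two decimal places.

PMT = 352000 / ( [(1+0.0893)^24 − 1] / 0.0893 × (1+i) ) = 352000 / 82.826410 = 4,249.8522

R$4,249.85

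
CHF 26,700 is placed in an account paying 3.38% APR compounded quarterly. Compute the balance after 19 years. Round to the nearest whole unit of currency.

i = 0.0338/4 = 0.00845 per quarter; n = 19·4 = 76.
FV = PV·(1+i)^n = 26,700 × 1.895536 = 50,610.8236

CHF 50,611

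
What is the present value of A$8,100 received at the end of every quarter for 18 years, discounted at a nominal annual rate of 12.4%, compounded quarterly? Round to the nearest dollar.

With 4 periods per year: i = 0.031, n = 72.
Annuity factor a(72|0.031) = 28.676981; PV = 8100 × 28.676981 = 232,283.5490

A$232,284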